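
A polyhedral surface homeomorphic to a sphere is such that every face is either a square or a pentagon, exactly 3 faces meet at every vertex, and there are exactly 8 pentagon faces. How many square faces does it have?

2

Let x be the number of squares; then F = 8 + x.
Edge–face incidences: 2E = 5·8 + 4·x = 40 + 4x.
Every vertex has degree 3, so 3V = 2E.
Euler: V − E + F = 2 ⇒ (2E)/3 − E + (8 + x) = 2.
Multiply by 6: 2·(2E) − 3·(2E) + 6·(8 + x) = 12, i.e. 48 + 6x − (40 + 4x) = 12.
Collecting terms: 2x + 8 = 12, so 2x = 4, so x = 2.
Then 2E = 40 + 4·2 = 48, so E = 24, V = 2E/3 = 16, F = 8 + 2 = 10.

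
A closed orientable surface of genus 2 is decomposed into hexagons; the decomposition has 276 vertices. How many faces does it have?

χ = 2 − 2·2 = -2, and every face is a hexagon so 6F = 2E.
V − E + F = -2 with E = 6F/2 gives 276 − (6/2 − 1)·F = -2, so F = 139 and E = 417.

139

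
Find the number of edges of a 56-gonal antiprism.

An antiprism on an n-gon has two n-gon caps and 2n triangles: V = 2·56 = 112, E = 4·56 = 224, F = 2·56 + 2 = 114.

224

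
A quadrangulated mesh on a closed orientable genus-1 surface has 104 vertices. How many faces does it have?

χ = 2 − 2·1 = 0, and every face is a square so 4F = 2E.
V − E + F = 0 with E = 4F/2 gives 104 − (4/2 − 1)·F = 0, so F = 104 and E = 208.

104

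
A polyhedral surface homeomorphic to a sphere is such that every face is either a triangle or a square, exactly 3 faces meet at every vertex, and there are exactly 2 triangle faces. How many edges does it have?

Let x be the number of squares; then F = 2 + x.
Edge–face incidences: 2E = 3·2 + 4·x = 6 + 4x.
Every vertex has degree 3, so 3V = 2E.
Euler: V − E + F = 2 ⇒ (2E)/3 − E + (2 + x) = 2.
Multiply by 6: 2·(2E) − 3·(2E) + 6·(2 + x) = 12, i.e. 12 + 6x − (6 + 4x) = 12.
Collecting terms: 2x + 6 = 12, so 2x = 6, so x = 3.
Then 2E = 6 + 4·3 = 18, so E = 9, V = 2E/3 = 6, F = 2 + 3 = 5.

9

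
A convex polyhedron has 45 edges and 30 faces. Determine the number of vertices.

17

Here V − E + F = 2.
V = 2 + E − F = 2 + 45 − 30 = 17.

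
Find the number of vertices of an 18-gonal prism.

A prism on an n-gon has two n-gon bases and n rectangular sides: V = 2·18 = 36, E = 3·18 = 54, F = 18 + 2 = 20.

36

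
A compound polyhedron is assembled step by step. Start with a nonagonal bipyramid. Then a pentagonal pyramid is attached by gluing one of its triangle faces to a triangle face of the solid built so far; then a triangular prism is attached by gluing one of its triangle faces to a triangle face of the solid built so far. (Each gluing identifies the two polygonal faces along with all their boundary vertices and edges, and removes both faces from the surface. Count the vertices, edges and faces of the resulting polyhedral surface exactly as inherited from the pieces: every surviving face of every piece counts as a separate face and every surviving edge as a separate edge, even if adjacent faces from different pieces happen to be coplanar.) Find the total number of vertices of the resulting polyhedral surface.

17

A nonagonal bipyramid: V=11, E=27, F=18.
Attach a pentagonal pyramid (V=6, E=10, F=6) along a 3-gon: merge 3 vertices and 3 edges, delete both glued faces → V=14, E=34, F=22.
Attach a triangular prism (V=6, E=9, F=5) along a 3-gon: merge 3 vertices and 3 edges, delete both glued faces → V=17, E=40, F=25.
Check: V − E + F = 17 − 40 + 25 = 2.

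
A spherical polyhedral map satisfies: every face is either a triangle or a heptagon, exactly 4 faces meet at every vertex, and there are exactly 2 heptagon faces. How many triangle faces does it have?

Let x be the number of triangles; then F = 2 + x.
Edge–face incidences: 2E = 7·2 + 3·x = 14 + 3x.
Every vertex has degree 4, so 4V = 2E.
Euler: V − E + F = 2 ⇒ (2E)/4 − E + (2 + x) = 2.
Multiply by 8: 2·(2E) − 4·(2E) + 8·(2 + x) = 16, i.e. 16 + 8x − 2·(14 + 3x) = 16.
Collecting terms: 2x − 12 = 16, so 2x = 28, so x = 14.
Then 2E = 14 + 3·14 = 56, so E = 28, V = 2E/4 = 14, F = 2 + 14 = 16.

14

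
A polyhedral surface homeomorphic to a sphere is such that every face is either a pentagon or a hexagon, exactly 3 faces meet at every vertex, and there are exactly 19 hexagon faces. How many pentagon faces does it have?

12

Let x be the number of pentagons; then F = 19 + x.
Edge–face incidences: 2E = 6·19 + 5·x = 114 + 5x.
Every vertex has degree 3, so 3V = 2E.
Euler: V − E + F = 2 ⇒ (2E)/3 − E + (19 + x) = 2.
Multiply by 6: 2·(2E) − 3·(2E) + 6·(19 + x) = 12, i.e. 114 + 6x − (114 + 5x) = 12.
Collecting terms: x = 12.
Then 2E = 114 + 5·12 = 174, so E = 87, V = 2E/3 = 58, F = 19 + 12 = 31.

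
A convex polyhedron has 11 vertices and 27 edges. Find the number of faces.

18

Here V − E + F = 2.
F = 2 − V + E = 2 − 11 + 27 = 18.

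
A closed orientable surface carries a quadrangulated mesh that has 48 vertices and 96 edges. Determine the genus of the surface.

Every face is a square and each edge borders two faces, so 4F = 2·96, giving F = 48.
χ = V − E + F = 48 − 96 + 48 = 0.
For a closed orientable surface χ = 2 − 2g, so g = (2 − (0))/2 = 1.

1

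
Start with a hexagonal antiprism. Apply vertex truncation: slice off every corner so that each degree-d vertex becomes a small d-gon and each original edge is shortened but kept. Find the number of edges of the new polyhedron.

The base solid has V = 12, E = 24, F = 14.
Truncation replaces each original edge-end by a new vertex, so V′ = 2E = 48.
Each original edge survives, and each old vertex of degree d contributes d new edges; summing degrees gives Σd = 2E, so E′ = E + 2E = 3E = 72.
Each original face survives and each original vertex becomes one new face: F′ = F + V = 26.

72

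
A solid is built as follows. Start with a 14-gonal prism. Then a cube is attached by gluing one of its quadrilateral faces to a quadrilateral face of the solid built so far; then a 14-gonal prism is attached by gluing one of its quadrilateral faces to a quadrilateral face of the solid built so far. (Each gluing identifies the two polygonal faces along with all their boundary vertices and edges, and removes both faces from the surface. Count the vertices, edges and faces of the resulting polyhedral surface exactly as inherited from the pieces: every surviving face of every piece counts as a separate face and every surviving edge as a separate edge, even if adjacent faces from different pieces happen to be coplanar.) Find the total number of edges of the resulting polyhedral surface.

A 14-gonal prism: V=28, E=42, F=16.
Attach a cube (V=8, E=12, F=6) along a 4-gon: merge 4 vertices and 4 edges, delete both glued faces → V=32, E=50, F=20.
Attach a 14-gonal prism (V=28, E=42, F=16) along a 4-gon: merge 4 vertices and 4 edges, delete both glued faces → V=56, E=88, F=34.
Check: V − E + F = 56 − 88 + 34 = 2.

88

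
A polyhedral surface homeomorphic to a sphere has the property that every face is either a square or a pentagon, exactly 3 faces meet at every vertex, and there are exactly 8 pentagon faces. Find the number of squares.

2

Let x be the number of squares; then F = 8 + x.
Edge–face incidences: 2E = 5·8 + 4·x = 40 + 4x.
Every vertex has degree 3, so 3V = 2E.
Euler: V − E + F = 2 ⇒ (2E)/3 − E + (8 + x) = 2.
Multiply by 6: 2·(2E) − 3·(2E) + 6·(8 + x) = 12, i.e. 48 + 6x − (40 + 4x) = 12.
Collecting terms: 2x + 8 = 12, so 2x = 4, so x = 2.
Then 2E = 40 + 4·2 = 48, so E = 24, V = 2E/3 = 16, F = 8 + 2 = 10.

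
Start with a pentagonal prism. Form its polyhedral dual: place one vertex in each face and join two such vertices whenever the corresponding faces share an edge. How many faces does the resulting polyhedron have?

The base solid has V = 10, E = 15, F = 7.
The dual swaps V and F and preserves E: V′ = F = 7, E′ = E = 15, F′ = V = 10.

10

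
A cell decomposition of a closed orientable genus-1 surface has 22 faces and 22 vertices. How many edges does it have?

For a closed orientable surface of genus 1, χ = 2 − 2·1 = 0.
E = V + F − (0) = 22 + 22 − (0) = 44.

44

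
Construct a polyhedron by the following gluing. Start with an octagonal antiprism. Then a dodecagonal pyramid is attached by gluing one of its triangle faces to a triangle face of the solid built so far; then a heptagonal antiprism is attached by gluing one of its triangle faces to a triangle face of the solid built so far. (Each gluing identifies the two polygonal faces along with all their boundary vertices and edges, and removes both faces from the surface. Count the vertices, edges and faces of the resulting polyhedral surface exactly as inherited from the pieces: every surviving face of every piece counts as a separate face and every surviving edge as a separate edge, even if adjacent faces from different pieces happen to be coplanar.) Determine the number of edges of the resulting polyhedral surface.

78

An octagonal antiprism: V=16, E=32, F=18.
Attach a dodecagonal pyramid (V=13, E=24, F=13) along a 3-gon: merge 3 vertices and 3 edges, delete both glued faces → V=26, E=53, F=29.
Attach a heptagonal antiprism (V=14, E=28, F=16) along a 3-gon: merge 3 vertices and 3 edges, delete both glued faces → V=37, E=78, F=43.
Check: V − E + F = 37 − 78 + 43 = 2.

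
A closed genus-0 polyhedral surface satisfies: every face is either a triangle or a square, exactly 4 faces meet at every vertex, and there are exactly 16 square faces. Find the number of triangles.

8

Let x be the number of triangles; then F = 16 + x.
Edge–face incidences: 2E = 4·16 + 3·x = 64 + 3x.
Every vertex has degree 4, so 4V = 2E.
Euler: V − E + F = 2 ⇒ (2E)/4 − E + (16 + x) = 2.
Multiply by 8: 2·(2E) − 4·(2E) + 8·(16 + x) = 16, i.e. 128 + 8x − 2·(64 + 3x) = 16.
Collecting terms: 2x = 16, so x = 8.
Then 2E = 64 + 3·8 = 88, so E = 44, V = 2E/4 = 22, F = 16 + 8 = 24.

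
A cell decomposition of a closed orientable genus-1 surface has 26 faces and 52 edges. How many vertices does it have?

26

For a closed orientable surface of genus 1, χ = 2 − 2·1 = 0.
V = 0 + E − F = 0 + 52 − 26 = 26.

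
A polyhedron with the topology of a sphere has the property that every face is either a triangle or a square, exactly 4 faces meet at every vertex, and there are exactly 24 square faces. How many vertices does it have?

30

Let x be the number of triangles; then F = 24 + x.
Edge–face incidences: 2E = 4·24 + 3·x = 96 + 3x.
Every vertex has degree 4, so 4V = 2E.
Euler: V − E + F = 2 ⇒ (2E)/4 − E + (24 + x) = 2.
Multiply by 8: 2·(2E) − 4·(2E) + 8·(24 + x) = 16, i.e. 192 + 8x − 2·(96 + 3x) = 16.
Collecting terms: 2x = 16, so x = 8.
Then 2E = 96 + 3·8 = 120, so E = 60, V = 2E/4 = 30, F = 24 + 8 = 32.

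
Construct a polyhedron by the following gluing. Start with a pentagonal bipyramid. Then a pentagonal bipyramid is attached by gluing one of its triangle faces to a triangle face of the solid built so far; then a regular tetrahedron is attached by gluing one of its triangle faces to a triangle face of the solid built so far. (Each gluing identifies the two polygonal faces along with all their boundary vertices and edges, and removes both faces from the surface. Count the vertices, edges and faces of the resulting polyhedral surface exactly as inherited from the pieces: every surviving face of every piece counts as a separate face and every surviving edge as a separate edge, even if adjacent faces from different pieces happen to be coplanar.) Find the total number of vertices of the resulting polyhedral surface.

12

A pentagonal bipyramid: V=7, E=15, F=10.
Attach a pentagonal bipyramid (V=7, E=15, F=10) along a 3-gon: merge 3 vertices and 3 edges, delete both glued faces → V=11, E=27, F=18.
Attach a regular tetrahedron (V=4, E=6, F=4) along a 3-gon: merge 3 vertices and 3 edges, delete both glued faces → V=12, E=30, F=20.
Check: V − E + F = 12 − 30 + 20 = 2.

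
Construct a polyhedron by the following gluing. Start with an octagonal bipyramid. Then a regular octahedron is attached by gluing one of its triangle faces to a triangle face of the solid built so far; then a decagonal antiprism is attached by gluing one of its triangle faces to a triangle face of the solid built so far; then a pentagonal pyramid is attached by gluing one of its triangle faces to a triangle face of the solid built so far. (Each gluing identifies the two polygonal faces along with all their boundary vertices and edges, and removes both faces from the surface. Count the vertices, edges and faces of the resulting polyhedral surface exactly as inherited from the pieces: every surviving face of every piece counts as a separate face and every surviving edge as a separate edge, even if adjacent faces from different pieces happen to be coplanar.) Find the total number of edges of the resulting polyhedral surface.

An octagonal bipyramid: V=10, E=24, F=16.
Attach a regular octahedron (V=6, E=12, F=8) along a 3-gon: merge 3 vertices and 3 edges, delete both glued faces → V=13, E=33, F=22.
Attach a decagonal antiprism (V=20, E=40, F=22) along a 3-gon: merge 3 vertices and 3 edges, delete both glued faces → V=30, E=70, F=42.
Attach a pentagonal pyramid (V=6, E=10, F=6) along a 3-gon: merge 3 vertices and 3 edges, delete both glued faces → V=33, E=77, F=46.
Check: V − E + F = 33 − 77 + 46 = 2.

77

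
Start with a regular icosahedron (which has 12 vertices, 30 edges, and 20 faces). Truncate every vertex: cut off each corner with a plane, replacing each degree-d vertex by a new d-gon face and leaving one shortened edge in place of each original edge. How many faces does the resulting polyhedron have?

Truncation replaces each original edge-end by a new vertex, so V′ = 2E = 60.
Each original edge survives, and each old vertex of degree d contributes d new edges; summing degrees gives Σd = 2E, so E′ = E + 2E = 3E = 90.
Each original face survives and each original vertex becomes one new face: F′ = F + V = 32.

32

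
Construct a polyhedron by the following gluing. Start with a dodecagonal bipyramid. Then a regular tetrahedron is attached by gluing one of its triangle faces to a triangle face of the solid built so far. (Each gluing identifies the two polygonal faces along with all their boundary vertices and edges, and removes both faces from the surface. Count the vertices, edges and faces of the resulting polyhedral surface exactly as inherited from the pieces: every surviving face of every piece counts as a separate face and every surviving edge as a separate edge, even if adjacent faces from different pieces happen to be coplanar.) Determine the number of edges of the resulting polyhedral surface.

39

A dodecagonal bipyramid: V=14, E=36, F=24.
Attach a regular tetrahedron (V=4, E=6, F=4) along a 3-gon: merge 3 vertices and 3 edges, delete both glued faces → V=15, E=39, F=26.
Check: V − E + F = 15 − 39 + 26 = 2.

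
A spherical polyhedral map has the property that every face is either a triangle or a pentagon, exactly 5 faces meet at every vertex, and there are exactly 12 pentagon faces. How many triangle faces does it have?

Let x be the number of triangles; then F = 12 + x.
Edge–face incidences: 2E = 5·12 + 3·x = 60 + 3x.
Every vertex has degree 5, so 5V = 2E.
Euler: V − E + F = 2 ⇒ (2E)/5 − E + (12 + x) = 2.
Multiply by 10: 2·(2E) − 5·(2E) + 10·(12 + x) = 20, i.e. 120 + 10x − 3·(60 + 3x) = 20.
Collecting terms: x − 60 = 20, so x = 80.
Then 2E = 60 + 3·80 = 300, so E = 150, V = 2E/5 = 60, F = 12 + 80 = 92.

80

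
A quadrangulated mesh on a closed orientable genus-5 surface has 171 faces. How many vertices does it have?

163

χ = 2 − 2·5 = -8, and every face is a square so 4F = 2E.
E = 4·171/2 = 342. Then V = -8 + E − F = -8 + 342 − 171 = 163.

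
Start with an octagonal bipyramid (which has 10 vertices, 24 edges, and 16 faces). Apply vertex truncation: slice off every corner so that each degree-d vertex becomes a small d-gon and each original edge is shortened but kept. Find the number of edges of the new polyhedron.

72

Truncation replaces each original edge-end by a new vertex, so V′ = 2E = 48.
Each original edge survives, and each old vertex of degree d contributes d new edges; summing degrees gives Σd = 2E, so E′ = E + 2E = 3E = 72.
Each original face survives and each original vertex becomes one new face: F′ = F + V = 26.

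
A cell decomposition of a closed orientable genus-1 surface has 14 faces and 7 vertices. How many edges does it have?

For a closed orientable surface of genus 1, χ = 2 − 2·1 = 0.
E = V + F − (0) = 7 + 14 − (0) = 21.

21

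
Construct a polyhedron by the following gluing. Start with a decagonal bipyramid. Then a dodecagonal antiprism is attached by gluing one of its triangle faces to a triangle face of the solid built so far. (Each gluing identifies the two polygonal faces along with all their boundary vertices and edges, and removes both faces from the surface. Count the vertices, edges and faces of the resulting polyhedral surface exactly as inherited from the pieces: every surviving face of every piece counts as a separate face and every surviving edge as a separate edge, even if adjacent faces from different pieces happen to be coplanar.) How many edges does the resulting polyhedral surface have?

A decagonal bipyramid: V=12, E=30, F=20.
Attach a dodecagonal antiprism (V=24, E=48, F=26) along a 3-gon: merge 3 vertices and 3 edges, delete both glued faces → V=33, E=75, F=44.
Check: V − E + F = 33 − 75 + 44 = 2.

75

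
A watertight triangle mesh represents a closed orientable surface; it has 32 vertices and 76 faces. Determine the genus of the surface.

Every face is a triangle, so 2E = 3·76 = 228, giving E = 114.
χ = V − E + F = 32 − 114 + 76 = -6.
For a closed orientable surface χ = 2 − 2g, so g = (2 − (-6))/2 = 4.

4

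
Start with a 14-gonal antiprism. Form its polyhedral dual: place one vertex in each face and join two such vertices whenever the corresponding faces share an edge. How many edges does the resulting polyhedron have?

The base solid has V = 28, E = 56, F = 30.
The dual swaps V and F and preserves E: V′ = F = 30, E′ = E = 56, F′ = V = 28.

56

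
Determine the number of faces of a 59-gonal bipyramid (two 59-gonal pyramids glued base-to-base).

118

A bipyramid over an n-gon has 2n triangular faces and n + 2 vertices: V = 59 + 2 = 61, E = 3·59 = 177, F = 2·59 = 118.
Check: V − E + F = 61 − 177 + 118 = 2.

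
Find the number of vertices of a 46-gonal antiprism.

92

An antiprism on an n-gon has two n-gon caps and 2n triangles: V = 2·46 = 92, E = 4·46 = 184, F = 2·46 + 2 = 94.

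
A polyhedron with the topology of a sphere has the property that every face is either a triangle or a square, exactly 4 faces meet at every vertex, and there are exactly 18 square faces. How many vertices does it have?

24

Let x be the number of triangles; then F = 18 + x.
Edge–face incidences: 2E = 4·18 + 3·x = 72 + 3x.
Every vertex has degree 4, so 4V = 2E.
Euler: V − E + F = 2 ⇒ (2E)/4 − E + (18 + x) = 2.
Multiply by 8: 2·(2E) − 4·(2E) + 8·(18 + x) = 16, i.e. 144 + 8x − 2·(72 + 3x) = 16.
Collecting terms: 2x = 16, so x = 8.
Then 2E = 72 + 3·8 = 96, so E = 48, V = 2E/4 = 24, F = 18 + 8 = 26.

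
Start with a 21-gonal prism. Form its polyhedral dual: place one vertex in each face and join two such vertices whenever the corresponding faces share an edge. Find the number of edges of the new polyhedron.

63

The base solid has V = 42, E = 63, F = 23.
The dual swaps V and F and preserves E: V′ = F = 23, E′ = E = 63, F′ = V = 42.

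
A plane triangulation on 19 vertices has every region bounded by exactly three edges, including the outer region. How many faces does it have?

In a plane triangulation 3F = 2E and V − E + F = 2, so F = 2V − 4 = 2·19 − 4 = 34.

34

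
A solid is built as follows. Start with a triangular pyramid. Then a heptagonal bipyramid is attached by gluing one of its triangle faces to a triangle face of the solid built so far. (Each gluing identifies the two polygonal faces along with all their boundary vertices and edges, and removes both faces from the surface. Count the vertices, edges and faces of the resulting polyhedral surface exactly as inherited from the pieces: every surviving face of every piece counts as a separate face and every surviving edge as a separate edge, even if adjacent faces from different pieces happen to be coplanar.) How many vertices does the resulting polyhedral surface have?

10

A triangular pyramid: V=4, E=6, F=4.
Attach a heptagonal bipyramid (V=9, E=21, F=14) along a 3-gon: merge 3 vertices and 3 edges, delete both glued faces → V=10, E=24, F=16.
Check: V − E + F = 10 − 24 + 16 = 2.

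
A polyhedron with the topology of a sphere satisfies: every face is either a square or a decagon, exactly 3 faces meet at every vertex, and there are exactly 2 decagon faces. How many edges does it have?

30

Let x be the number of squares; then F = 2 + x.
Edge–face incidences: 2E = 10·2 + 4·x = 20 + 4x.
Every vertex has degree 3, so 3V = 2E.
Euler: V − E + F = 2 ⇒ (2E)/3 − E + (2 + x) = 2.
Multiply by 6: 2·(2E) − 3·(2E) + 6·(2 + x) = 12, i.e. 12 + 6x − (20 + 4x) = 12.
Collecting terms: 2x − 8 = 12, so 2x = 20, so x = 10.
Then 2E = 20 + 4·10 = 60, so E = 30, V = 2E/3 = 20, F = 2 + 10 = 12.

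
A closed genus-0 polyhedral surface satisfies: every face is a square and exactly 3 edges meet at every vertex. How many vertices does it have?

Each face has 4 edges and each edge borders two faces, so 2E = 4F.
Each vertex has degree 3, so 3V = 2E and hence V = 4F/3.
Euler: V − E + F = 2 ⇒ (4F/3) − (4F/2) + F = 2.
Multiply by 6: (8 − 12 + 6)F = 12, i.e. 2F = 12.
So F = 6, E = 4·6/2 = 12, V = 4·6/3 = 8.

8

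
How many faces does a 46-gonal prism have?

48

A prism on an n-gon has two n-gon bases and n rectangular sides: V = 2·46 = 92, E = 3·46 = 138, F = 46 + 2 = 48.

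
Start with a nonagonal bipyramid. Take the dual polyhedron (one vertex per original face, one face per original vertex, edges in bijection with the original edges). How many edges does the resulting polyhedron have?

The base solid has V = 11, E = 27, F = 18.
The dual swaps V and F and preserves E: V′ = F = 18, E′ = E = 27, F′ = V = 11.

27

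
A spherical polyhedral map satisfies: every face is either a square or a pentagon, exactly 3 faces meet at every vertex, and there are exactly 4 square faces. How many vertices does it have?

12

Let x be the number of pentagons; then F = 4 + x.
Edge–face incidences: 2E = 4·4 + 5·x = 16 + 5x.
Every vertex has degree 3, so 3V = 2E.
Euler: V − E + F = 2 ⇒ (2E)/3 − E + (4 + x) = 2.
Multiply by 6: 2·(2E) − 3·(2E) + 6·(4 + x) = 12, i.e. 24 + 6x − (16 + 5x) = 12.
Collecting terms: x + 8 = 12, so x = 4.
Then 2E = 16 + 5·4 = 36, so E = 18, V = 2E/3 = 12, F = 4 + 4 = 8.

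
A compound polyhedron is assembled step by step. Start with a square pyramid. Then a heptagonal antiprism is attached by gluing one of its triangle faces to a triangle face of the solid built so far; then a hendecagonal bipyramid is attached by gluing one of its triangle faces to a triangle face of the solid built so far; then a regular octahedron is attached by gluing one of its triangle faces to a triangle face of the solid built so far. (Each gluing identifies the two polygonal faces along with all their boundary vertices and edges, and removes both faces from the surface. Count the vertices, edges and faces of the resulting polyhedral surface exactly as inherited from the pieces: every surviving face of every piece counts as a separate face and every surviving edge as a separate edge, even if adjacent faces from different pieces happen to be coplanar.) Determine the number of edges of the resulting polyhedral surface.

72

A square pyramid: V=5, E=8, F=5.
Attach a heptagonal antiprism (V=14, E=28, F=16) along a 3-gon: merge 3 vertices and 3 edges, delete both glued faces → V=16, E=33, F=19.
Attach a hendecagonal bipyramid (V=13, E=33, F=22) along a 3-gon: merge 3 vertices and 3 edges, delete both glued faces → V=26, E=63, F=39.
Attach a regular octahedron (V=6, E=12, F=8) along a 3-gon: merge 3 vertices and 3 edges, delete both glued faces → V=29, E=72, F=45.
Check: V − E + F = 29 − 72 + 45 = 2.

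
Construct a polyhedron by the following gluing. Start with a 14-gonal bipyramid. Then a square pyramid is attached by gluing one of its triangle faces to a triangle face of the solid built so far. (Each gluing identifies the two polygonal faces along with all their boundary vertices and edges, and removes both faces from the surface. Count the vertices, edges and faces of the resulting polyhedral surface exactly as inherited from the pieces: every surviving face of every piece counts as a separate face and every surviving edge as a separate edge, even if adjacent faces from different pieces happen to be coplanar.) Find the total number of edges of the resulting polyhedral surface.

47

A 14-gonal bipyramid: V=16, E=42, F=28.
Attach a square pyramid (V=5, E=8, F=5) along a 3-gon: merge 3 vertices and 3 edges, delete both glued faces → V=18, E=47, F=31.
Check: V − E + F = 18 − 47 + 31 = 2.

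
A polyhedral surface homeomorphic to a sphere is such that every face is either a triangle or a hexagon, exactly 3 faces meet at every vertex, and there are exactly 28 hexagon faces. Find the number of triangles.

Let x be the number of triangles; then F = 28 + x.
Edge–face incidences: 2E = 6·28 + 3·x = 168 + 3x.
Every vertex has degree 3, so 3V = 2E.
Euler: V − E + F = 2 ⇒ (2E)/3 − E + (28 + x) = 2.
Multiply by 6: 2·(2E) − 3·(2E) + 6·(28 + x) = 12, i.e. 168 + 6x − (168 + 3x) = 12.
Collecting terms: 3x = 12, so x = 4.
Then 2E = 168 + 3·4 = 180, so E = 90, V = 2E/3 = 60, F = 28 + 4 = 32.

4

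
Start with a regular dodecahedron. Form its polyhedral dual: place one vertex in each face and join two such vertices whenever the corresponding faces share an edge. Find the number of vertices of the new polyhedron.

The base solid has V = 20, E = 30, F = 12.
The dual swaps V and F and preserves E: V′ = F = 12, E′ = E = 30, F′ = V = 20.

12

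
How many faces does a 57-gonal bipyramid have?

114

A bipyramid over an n-gon has 2n triangular faces and n + 2 vertices: V = 57 + 2 = 59, E = 3·57 = 171, F = 2·57 = 114.
Check: V − E + F = 59 − 171 + 114 = 2.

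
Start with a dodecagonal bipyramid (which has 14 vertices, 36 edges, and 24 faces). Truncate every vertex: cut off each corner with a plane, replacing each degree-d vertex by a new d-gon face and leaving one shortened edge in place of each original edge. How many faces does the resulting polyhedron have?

38

Truncation replaces each original edge-end by a new vertex, so V′ = 2E = 72.
Each original edge survives, and each old vertex of degree d contributes d new edges; summing degrees gives Σd = 2E, so E′ = E + 2E = 3E = 108.
Each original face survives and each original vertex becomes one new face: F′ = F + V = 38.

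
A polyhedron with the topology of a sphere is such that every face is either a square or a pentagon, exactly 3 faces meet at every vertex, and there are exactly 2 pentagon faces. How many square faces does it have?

5

Let x be the number of squares; then F = 2 + x.
Edge–face incidences: 2E = 5·2 + 4·x = 10 + 4x.
Every vertex has degree 3, so 3V = 2E.
Euler: V − E + F = 2 ⇒ (2E)/3 − E + (2 + x) = 2.
Multiply by 6: 2·(2E) − 3·(2E) + 6·(2 + x) = 12, i.e. 12 + 6x − (10 + 4x) = 12.
Collecting terms: 2x + 2 = 12, so 2x = 10, so x = 5.
Then 2E = 10 + 4·5 = 30, so E = 15, V = 2E/3 = 10, F = 2 + 5 = 7.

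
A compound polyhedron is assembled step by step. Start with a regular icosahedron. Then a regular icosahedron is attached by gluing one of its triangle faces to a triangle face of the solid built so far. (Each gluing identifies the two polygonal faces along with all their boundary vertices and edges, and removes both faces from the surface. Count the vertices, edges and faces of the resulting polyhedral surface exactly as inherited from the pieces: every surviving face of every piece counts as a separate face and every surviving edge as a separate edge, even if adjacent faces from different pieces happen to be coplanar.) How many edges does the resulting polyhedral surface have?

57

A regular icosahedron: V=12, E=30, F=20.
Attach a regular icosahedron (V=12, E=30, F=20) along a 3-gon: merge 3 vertices and 3 edges, delete both glued faces → V=21, E=57, F=38.
Check: V − E + F = 21 − 57 + 38 = 2.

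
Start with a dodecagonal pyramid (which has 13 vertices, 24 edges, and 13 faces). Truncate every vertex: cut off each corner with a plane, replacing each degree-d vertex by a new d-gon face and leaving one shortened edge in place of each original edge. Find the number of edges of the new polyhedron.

72

Truncation replaces each original edge-end by a new vertex, so V′ = 2E = 48.
Each original edge survives, and each old vertex of degree d contributes d new edges; summing degrees gives Σd = 2E, so E′ = E + 2E = 3E = 72.
Each original face survives and each original vertex becomes one new face: F′ = F + V = 26.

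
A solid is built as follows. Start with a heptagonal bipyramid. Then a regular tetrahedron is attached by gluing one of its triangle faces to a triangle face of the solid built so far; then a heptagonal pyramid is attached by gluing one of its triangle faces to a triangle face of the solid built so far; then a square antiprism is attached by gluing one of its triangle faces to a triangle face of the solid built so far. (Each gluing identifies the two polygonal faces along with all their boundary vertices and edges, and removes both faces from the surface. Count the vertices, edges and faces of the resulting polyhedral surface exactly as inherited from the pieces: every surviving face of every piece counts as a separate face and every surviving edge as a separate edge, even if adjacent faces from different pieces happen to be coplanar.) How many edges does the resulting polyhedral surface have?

48

A heptagonal bipyramid: V=9, E=21, F=14.
Attach a regular tetrahedron (V=4, E=6, F=4) along a 3-gon: merge 3 vertices and 3 edges, delete both glued faces → V=10, E=24, F=16.
Attach a heptagonal pyramid (V=8, E=14, F=8) along a 3-gon: merge 3 vertices and 3 edges, delete both glued faces → V=15, E=35, F=22.
Attach a square antiprism (V=8, E=16, F=10) along a 3-gon: merge 3 vertices and 3 edges, delete both glued faces → V=20, E=48, F=30.
Check: V − E + F = 20 − 48 + 30 = 2.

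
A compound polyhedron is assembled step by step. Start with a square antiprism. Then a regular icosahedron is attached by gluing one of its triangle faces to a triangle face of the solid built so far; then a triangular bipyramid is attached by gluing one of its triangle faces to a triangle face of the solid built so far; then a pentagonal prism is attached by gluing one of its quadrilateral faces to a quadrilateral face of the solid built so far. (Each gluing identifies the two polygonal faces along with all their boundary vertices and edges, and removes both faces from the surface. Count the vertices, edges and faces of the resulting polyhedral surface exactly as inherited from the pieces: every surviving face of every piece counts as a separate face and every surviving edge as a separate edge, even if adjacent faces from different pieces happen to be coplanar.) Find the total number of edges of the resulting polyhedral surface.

60

A square antiprism: V=8, E=16, F=10.
Attach a regular icosahedron (V=12, E=30, F=20) along a 3-gon: merge 3 vertices and 3 edges, delete both glued faces → V=17, E=43, F=28.
Attach a triangular bipyramid (V=5, E=9, F=6) along a 3-gon: merge 3 vertices and 3 edges, delete both glued faces → V=19, E=49, F=32.
Attach a pentagonal prism (V=10, E=15, F=7) along a 4-gon: merge 4 vertices and 4 edges, delete both glued faces → V=25, E=60, F=37.
Check: V − E + F = 25 − 60 + 37 = 2.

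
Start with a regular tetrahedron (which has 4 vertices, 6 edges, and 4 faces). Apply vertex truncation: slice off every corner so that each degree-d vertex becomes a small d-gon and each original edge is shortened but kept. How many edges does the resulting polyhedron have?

Truncation replaces each original edge-end by a new vertex, so V′ = 2E = 12.
Each original edge survives, and each old vertex of degree d contributes d new edges; summing degrees gives Σd = 2E, so E′ = E + 2E = 3E = 18.
Each original face survives and each original vertex becomes one new face: F′ = F + V = 8.

18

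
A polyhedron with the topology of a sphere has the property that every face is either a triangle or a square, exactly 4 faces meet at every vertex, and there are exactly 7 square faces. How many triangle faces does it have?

Let x be the number of triangles; then F = 7 + x.
Edge–face incidences: 2E = 4·7 + 3·x = 28 + 3x.
Every vertex has degree 4, so 4V = 2E.
Euler: V − E + F = 2 ⇒ (2E)/4 − E + (7 + x) = 2.
Multiply by 8: 2·(2E) − 4·(2E) + 8·(7 + x) = 16, i.e. 56 + 8x − 2·(28 + 3x) = 16.
Collecting terms: 2x = 16, so x = 8.
Then 2E = 28 + 3·8 = 52, so E = 26, V = 2E/4 = 13, F = 7 + 8 = 15.

8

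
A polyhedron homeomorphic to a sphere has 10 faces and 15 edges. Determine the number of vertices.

7

Here V − E + F = 2.
V = 2 + E − F = 2 + 15 − 10 = 7.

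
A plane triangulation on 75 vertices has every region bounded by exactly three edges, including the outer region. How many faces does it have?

In a plane triangulation 3F = 2E and V − E + F = 2, so F = 2V − 4 = 2·75 − 4 = 146.

146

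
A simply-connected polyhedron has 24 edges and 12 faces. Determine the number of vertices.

Here V − E + F = 2.
V = 2 + E − F = 2 + 24 − 12 = 14.

14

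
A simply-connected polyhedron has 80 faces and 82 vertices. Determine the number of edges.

Here V − E + F = 2.
E = V + F − (2) = 82 + 80 − (2) = 160.

160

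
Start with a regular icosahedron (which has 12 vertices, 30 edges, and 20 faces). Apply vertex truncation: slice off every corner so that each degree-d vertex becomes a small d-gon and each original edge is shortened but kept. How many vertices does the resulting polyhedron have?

Truncation replaces each original edge-end by a new vertex, so V′ = 2E = 60.
Each original edge survives, and each old vertex of degree d contributes d new edges; summing degrees gives Σd = 2E, so E′ = E + 2E = 3E = 90.
Each original face survives and each original vertex becomes one new face: F′ = F + V = 32.

60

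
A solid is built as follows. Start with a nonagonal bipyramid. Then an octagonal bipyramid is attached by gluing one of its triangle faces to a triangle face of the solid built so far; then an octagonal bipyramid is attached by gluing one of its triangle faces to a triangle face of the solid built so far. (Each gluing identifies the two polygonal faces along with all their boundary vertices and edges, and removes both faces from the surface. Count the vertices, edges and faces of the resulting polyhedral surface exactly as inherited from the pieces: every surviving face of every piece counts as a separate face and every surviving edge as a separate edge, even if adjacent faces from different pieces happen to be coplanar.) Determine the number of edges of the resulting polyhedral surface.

69

A nonagonal bipyramid: V=11, E=27, F=18.
Attach an octagonal bipyramid (V=10, E=24, F=16) along a 3-gon: merge 3 vertices and 3 edges, delete both glued faces → V=18, E=48, F=32.
Attach an octagonal bipyramid (V=10, E=24, F=16) along a 3-gon: merge 3 vertices and 3 edges, delete both glued faces → V=25, E=69, F=46.
Check: V − E + F = 25 − 69 + 46 = 2.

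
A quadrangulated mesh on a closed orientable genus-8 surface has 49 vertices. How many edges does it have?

χ = 2 − 2·8 = -14, and every face is a square so 4F = 2E.
V − E + F = -14 with E = 4F/2 gives 49 − (4/2 − 1)·F = -14, so F = 63 and E = 126.

126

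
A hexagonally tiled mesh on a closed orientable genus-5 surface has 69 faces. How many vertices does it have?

130

χ = 2 − 2·5 = -8, and every face is a hexagon so 6F = 2E.
E = 6·69/2 = 207. Then V = -8 + E − F = -8 + 207 − 69 = 130.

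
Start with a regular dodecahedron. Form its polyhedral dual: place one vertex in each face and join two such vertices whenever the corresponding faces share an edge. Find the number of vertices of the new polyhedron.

12

The base solid has V = 20, E = 30, F = 12.
The dual swaps V and F and preserves E: V′ = F = 12, E′ = E = 30, F′ = V = 20.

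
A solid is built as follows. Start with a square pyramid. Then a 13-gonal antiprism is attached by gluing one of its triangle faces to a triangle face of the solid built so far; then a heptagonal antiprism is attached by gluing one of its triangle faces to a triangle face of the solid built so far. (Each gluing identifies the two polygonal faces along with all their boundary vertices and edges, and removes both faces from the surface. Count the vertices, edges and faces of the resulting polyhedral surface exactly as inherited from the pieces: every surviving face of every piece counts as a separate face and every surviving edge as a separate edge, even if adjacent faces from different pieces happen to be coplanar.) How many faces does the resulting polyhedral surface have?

45

A square pyramid: V=5, E=8, F=5.
Attach a 13-gonal antiprism (V=26, E=52, F=28) along a 3-gon: merge 3 vertices and 3 edges, delete both glued faces → V=28, E=57, F=31.
Attach a heptagonal antiprism (V=14, E=28, F=16) along a 3-gon: merge 3 vertices and 3 edges, delete both glued faces → V=39, E=82, F=45.
Check: V − E + F = 39 − 82 + 45 = 2.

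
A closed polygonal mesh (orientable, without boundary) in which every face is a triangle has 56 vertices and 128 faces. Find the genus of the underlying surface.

Every face is a triangle, so 2E = 3·128 = 384, giving E = 192.
χ = V − E + F = 56 − 192 + 128 = -8.
For a closed orientable surface χ = 2 − 2g, so g = (2 − (-8))/2 = 5.

5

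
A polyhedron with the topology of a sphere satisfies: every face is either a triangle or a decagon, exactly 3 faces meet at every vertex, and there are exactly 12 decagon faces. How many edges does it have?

90

Let x be the number of triangles; then F = 12 + x.
Edge–face incidences: 2E = 10·12 + 3·x = 120 + 3x.
Every vertex has degree 3, so 3V = 2E.
Euler: V − E + F = 2 ⇒ (2E)/3 − E + (12 + x) = 2.
Multiply by 6: 2·(2E) − 3·(2E) + 6·(12 + x) = 12, i.e. 72 + 6x − (120 + 3x) = 12.
Collecting terms: 3x − 48 = 12, so 3x = 60, so x = 20.
Then 2E = 120 + 3·20 = 180, so E = 90, V = 2E/3 = 60, F = 12 + 20 = 32.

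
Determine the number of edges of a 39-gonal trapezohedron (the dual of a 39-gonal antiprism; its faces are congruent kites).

The n-trapezohedron (dual of the n-antiprism) has V = 2·39 + 2 = 80, E = 4·39 = 156, F = 2·39 = 78.
Check: V − E + F = 80 − 156 + 78 = 2.

156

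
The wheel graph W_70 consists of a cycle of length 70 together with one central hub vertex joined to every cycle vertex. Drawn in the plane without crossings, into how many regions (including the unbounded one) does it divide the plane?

71

W_70 has V = 70 + 1 = 71 vertices and E = 2·70 = 140 edges.
By Euler's formula F = 2 − V + E = 2 − 71 + 140 = 71.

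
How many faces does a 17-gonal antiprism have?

An antiprism on an n-gon has two n-gon caps and 2n triangles: V = 2·17 = 34, E = 4·17 = 68, F = 2·17 + 2 = 36.
Check: V − E + F = 34 − 68 + 36 = 2.

36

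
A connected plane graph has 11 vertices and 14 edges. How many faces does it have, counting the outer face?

Euler's formula for a connected plane graph: V − E + F = 2, so F = 2 − 11 + 14 = 5.

5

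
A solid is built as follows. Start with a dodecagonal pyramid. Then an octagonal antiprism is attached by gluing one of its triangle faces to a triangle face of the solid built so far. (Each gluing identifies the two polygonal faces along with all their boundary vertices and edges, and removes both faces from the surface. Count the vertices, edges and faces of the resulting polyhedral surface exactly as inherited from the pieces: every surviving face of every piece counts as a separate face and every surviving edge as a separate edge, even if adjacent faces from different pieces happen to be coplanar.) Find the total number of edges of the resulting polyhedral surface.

A dodecagonal pyramid: V=13, E=24, F=13.
Attach an octagonal antiprism (V=16, E=32, F=18) along a 3-gon: merge 3 vertices and 3 edges, delete both glued faces → V=26, E=53, F=29.
Check: V − E + F = 26 − 53 + 29 = 2.

53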